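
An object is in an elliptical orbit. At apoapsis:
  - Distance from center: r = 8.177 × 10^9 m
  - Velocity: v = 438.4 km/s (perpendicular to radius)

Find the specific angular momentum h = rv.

Convert to SI: v = 438.4 km/s = 438400 m/s.
With v perpendicular to r, h = r · v.
h = 8.177e+09 · 438400 m²/s ≈ 3.585e+15 m²/s.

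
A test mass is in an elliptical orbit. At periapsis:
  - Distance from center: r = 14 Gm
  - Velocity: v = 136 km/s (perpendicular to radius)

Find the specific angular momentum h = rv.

Convert to SI: r = 14 Gm = 1.4e+10 m; v = 136 km/s = 136000 m/s.
With v perpendicular to r, h = r · v.
h = 1.4e+10 · 136000 m²/s ≈ 1.904e+15 m²/s.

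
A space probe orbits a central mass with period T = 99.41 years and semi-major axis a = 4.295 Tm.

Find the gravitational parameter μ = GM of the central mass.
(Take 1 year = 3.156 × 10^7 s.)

Convert to SI: T = 99.41 years = 3.13738e+09 s; a = 4.295 Tm = 4.295e+12 m.
GM = 4π² · a³ / T².
GM = 4π² · (4.295e+12)³ / (3.13738e+09)² m³/s² ≈ 3.178e+20 m³/s² = 3.178 × 10^20 m³/s².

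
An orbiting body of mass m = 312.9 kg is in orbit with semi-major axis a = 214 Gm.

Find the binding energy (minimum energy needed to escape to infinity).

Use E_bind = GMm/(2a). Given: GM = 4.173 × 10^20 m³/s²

Convert to SI: a = 214 Gm = 2.14e+11 m.
Total orbital energy is E = −GMm/(2a); binding energy is E_bind = −E = GMm/(2a).
E_bind = 4.173e+20 · 312.9 / (2 · 2.14e+11) J ≈ 3.051e+11 J = 305.1 GJ.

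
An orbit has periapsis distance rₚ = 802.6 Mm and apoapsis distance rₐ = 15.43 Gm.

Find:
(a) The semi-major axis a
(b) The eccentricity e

Convert to SI: rₚ = 802.6 Mm = 8.026e+08 m; rₐ = 15.43 Gm = 1.543e+10 m.
(a) a = (rₚ + rₐ) / 2 = (8.026e+08 + 1.543e+10) / 2 ≈ 8.116e+09 m = 8.116 Gm.
(b) e = (rₐ − rₚ) / (rₐ + rₚ) = (1.543e+10 − 8.026e+08) / (1.543e+10 + 8.026e+08) ≈ 0.9011.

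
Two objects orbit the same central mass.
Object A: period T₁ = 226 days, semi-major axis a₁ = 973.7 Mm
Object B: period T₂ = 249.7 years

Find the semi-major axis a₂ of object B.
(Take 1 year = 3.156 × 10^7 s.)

Convert to SI: T₁ = 226 days = 1.95264e+07 s; a₁ = 973.7 Mm = 9.737e+08 m; T₂ = 249.7 years = 7.88053e+09 s.
Kepler's third law: (T₁/T₂)² = (a₁/a₂)³ ⇒ a₂ = a₁ · (T₂/T₁)^(2/3).
T₂/T₁ = 7.88053e+09 / 1.95264e+07 = 403.583.
a₂ = 9.737e+08 · (403.583)^(2/3) m ≈ 5.318e+10 m = 53.18 Gm.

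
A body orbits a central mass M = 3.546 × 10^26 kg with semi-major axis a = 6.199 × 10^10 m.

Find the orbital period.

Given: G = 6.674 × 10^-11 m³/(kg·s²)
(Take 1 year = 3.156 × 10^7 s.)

GM = G · M = 6.674e-11 · 3.546e+26 = 2.3666e+16 m³/s².
Kepler's third law: T = 2π √(a³ / GM).
Substituting a = 6.199e+10 m and GM = 2.3666e+16 m³/s²:
T = 2π √((6.199e+10)³ / 2.3666e+16) s
T ≈ 6.304e+08 s = 19.97 years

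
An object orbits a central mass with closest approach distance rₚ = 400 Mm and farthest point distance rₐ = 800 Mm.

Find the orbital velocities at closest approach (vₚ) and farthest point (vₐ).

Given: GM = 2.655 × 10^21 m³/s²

Convert to SI: rₚ = 400 Mm = 4e+08 m; rₐ = 800 Mm = 8e+08 m.
Use the vis-viva equation v² = GM(2/r − 1/a) with a = (rₚ + rₐ)/2 = (4e+08 + 8e+08)/2 = 6e+08 m.
vₚ = √(GM · (2/rₚ − 1/a)) = √(2.655e+21 · (2/4e+08 − 1/6e+08)) m/s ≈ 2.975e+06 m/s = 2975 km/s.
vₐ = √(GM · (2/rₐ − 1/a)) = √(2.655e+21 · (2/8e+08 − 1/6e+08)) m/s ≈ 1.487e+06 m/s = 1487 km/s.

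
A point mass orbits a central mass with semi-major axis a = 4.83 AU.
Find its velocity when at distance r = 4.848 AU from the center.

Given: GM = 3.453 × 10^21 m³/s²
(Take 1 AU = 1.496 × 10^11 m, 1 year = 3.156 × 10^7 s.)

Convert to SI: a = 4.83 AU = 7.22568e+11 m; r = 4.848 AU = 7.25261e+11 m.
Vis-viva: v = √(GM · (2/r − 1/a)).
2/r − 1/a = 2/7.25261e+11 − 1/7.22568e+11 = 1.37368e-12 m⁻¹.
v = √(3.453e+21 · 1.37368e-12) m/s ≈ 6.887e+04 m/s = 14.53 AU/year.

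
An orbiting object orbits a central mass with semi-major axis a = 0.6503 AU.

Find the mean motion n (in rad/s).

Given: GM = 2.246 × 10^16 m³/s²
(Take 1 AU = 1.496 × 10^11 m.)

Convert to SI: a = 0.6503 AU = 9.72849e+10 m.
n = √(GM / a³).
n = √(2.246e+16 / (9.72849e+10)³) rad/s ≈ 4.939e-09 rad/s.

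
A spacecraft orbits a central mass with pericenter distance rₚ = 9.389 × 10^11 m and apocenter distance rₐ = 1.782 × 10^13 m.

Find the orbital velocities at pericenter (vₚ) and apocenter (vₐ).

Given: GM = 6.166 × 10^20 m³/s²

Use the vis-viva equation v² = GM(2/r − 1/a) with a = (rₚ + rₐ)/2 = (9.389e+11 + 1.782e+13)/2 = 9.37945e+12 m.
vₚ = √(GM · (2/rₚ − 1/a)) = √(6.166e+20 · (2/9.389e+11 − 1/9.37945e+12)) m/s ≈ 3.532e+04 m/s = 35.32 km/s.
vₐ = √(GM · (2/rₐ − 1/a)) = √(6.166e+20 · (2/1.782e+13 − 1/9.37945e+12)) m/s ≈ 1861 m/s = 1.861 km/s.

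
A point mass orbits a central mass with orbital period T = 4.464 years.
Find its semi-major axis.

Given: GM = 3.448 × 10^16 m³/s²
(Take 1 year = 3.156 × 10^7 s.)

Convert to SI: T = 4.464 years = 1.40884e+08 s.
Invert Kepler's third law: a = (GM · T² / (4π²))^(1/3).
Substituting T = 1.40884e+08 s and GM = 3.448e+16 m³/s²:
a = (3.448e+16 · (1.40884e+08)² / (4π²))^(1/3) m
a ≈ 2.588e+10 m = 25.88 Gm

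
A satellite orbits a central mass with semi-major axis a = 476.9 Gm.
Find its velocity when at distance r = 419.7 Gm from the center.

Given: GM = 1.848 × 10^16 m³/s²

Convert to SI: a = 476.9 Gm = 4.769e+11 m; r = 419.7 Gm = 4.197e+11 m.
Vis-viva: v = √(GM · (2/r − 1/a)).
2/r − 1/a = 2/4.197e+11 − 1/4.769e+11 = 2.66843e-12 m⁻¹.
v = √(1.848e+16 · 2.66843e-12) m/s ≈ 222.1 m/s = 222.1 m/s.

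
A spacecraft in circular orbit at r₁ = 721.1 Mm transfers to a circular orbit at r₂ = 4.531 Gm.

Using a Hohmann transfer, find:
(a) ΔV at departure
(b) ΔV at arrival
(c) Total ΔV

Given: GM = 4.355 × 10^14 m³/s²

Convert to SI: r₁ = 721.1 Mm = 7.211e+08 m; r₂ = 4.531 Gm = 4.531e+09 m.
Transfer semi-major axis: a_t = (r₁ + r₂)/2 = (7.211e+08 + 4.531e+09)/2 = 2.62605e+09 m.
Circular speeds: v₁ = √(GM/r₁) = 777.135 m/s, v₂ = √(GM/r₂) = 310.025 m/s.
Transfer speeds (vis-viva v² = GM(2/r − 1/a_t)): v₁ᵗ = 1020.8 m/s, v₂ᵗ = 162.459 m/s.
(a) ΔV₁ = |v₁ᵗ − v₁| ≈ 243.7 m/s = 243.7 m/s.
(b) ΔV₂ = |v₂ − v₂ᵗ| ≈ 147.6 m/s = 147.6 m/s.
(c) ΔV_total = ΔV₁ + ΔV₂ ≈ 391.2 m/s = 391.2 m/s.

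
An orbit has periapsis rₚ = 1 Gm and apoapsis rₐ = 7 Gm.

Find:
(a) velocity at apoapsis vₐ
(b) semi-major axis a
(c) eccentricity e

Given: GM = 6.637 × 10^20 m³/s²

Convert to SI: rₚ = 1 Gm = 1e+09 m; rₐ = 7 Gm = 7e+09 m.
(a) With a = (rₚ + rₐ)/2 = 4e+09 m, vₐ = √(GM (2/rₐ − 1/a)) = √(6.637e+20 · (2/7e+09 − 1/4e+09)) m/s ≈ 1.54e+05 m/s
(b) a = (rₚ + rₐ)/2 = (1e+09 + 7e+09)/2 ≈ 4e+09 m
(c) e = (rₐ − rₚ)/(rₐ + rₚ) = (7e+09 − 1e+09)/(7e+09 + 1e+09) ≈ 0.75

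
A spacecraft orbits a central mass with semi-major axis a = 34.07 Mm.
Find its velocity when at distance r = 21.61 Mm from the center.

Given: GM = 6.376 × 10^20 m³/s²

Convert to SI: a = 34.07 Mm = 3.407e+07 m; r = 21.61 Mm = 2.161e+07 m.
Vis-viva: v = √(GM · (2/r − 1/a)).
2/r − 1/a = 2/2.161e+07 − 1/3.407e+07 = 6.31984e-08 m⁻¹.
v = √(6.376e+20 · 6.31984e-08) m/s ≈ 6.348e+06 m/s = 6348 km/s.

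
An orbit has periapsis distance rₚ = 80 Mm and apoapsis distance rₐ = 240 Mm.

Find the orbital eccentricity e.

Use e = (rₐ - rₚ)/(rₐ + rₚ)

Convert to SI: rₚ = 80 Mm = 8e+07 m; rₐ = 240 Mm = 2.4e+08 m.
e = (rₐ − rₚ) / (rₐ + rₚ).
e = (2.4e+08 − 8e+07) / (2.4e+08 + 8e+07) = 1.6e+08 / 3.2e+08 ≈ 0.5.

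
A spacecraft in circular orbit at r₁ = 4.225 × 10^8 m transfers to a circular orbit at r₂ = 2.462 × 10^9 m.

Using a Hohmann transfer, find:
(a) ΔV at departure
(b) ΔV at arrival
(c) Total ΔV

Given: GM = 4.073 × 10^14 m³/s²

Transfer semi-major axis: a_t = (r₁ + r₂)/2 = (4.225e+08 + 2.462e+09)/2 = 1.44225e+09 m.
Circular speeds: v₁ = √(GM/r₁) = 981.847 m/s, v₂ = √(GM/r₂) = 406.737 m/s.
Transfer speeds (vis-viva v² = GM(2/r − 1/a_t)): v₁ᵗ = 1282.83 m/s, v₂ᵗ = 220.144 m/s.
(a) ΔV₁ = |v₁ᵗ − v₁| ≈ 301 m/s = 301 m/s.
(b) ΔV₂ = |v₂ − v₂ᵗ| ≈ 186.6 m/s = 186.6 m/s.
(c) ΔV_total = ΔV₁ + ΔV₂ ≈ 487.6 m/s = 487.6 m/s.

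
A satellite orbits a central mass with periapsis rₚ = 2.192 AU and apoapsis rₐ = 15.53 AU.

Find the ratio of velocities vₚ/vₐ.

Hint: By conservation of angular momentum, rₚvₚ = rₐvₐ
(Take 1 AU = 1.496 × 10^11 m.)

Convert to SI: rₚ = 2.192 AU = 3.27923e+11 m; rₐ = 15.53 AU = 2.32329e+12 m.
Conservation of angular momentum gives rₚvₚ = rₐvₐ, so vₚ/vₐ = rₐ/rₚ.
vₚ/vₐ = 2.32329e+12 / 3.27923e+11 ≈ 7.085.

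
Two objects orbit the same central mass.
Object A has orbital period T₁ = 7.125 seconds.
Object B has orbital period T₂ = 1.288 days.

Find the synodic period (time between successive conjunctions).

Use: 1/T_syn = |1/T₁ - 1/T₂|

Convert to SI: T₂ = 1.288 days = 111283 s.
T_syn = |T₁ · T₂ / (T₁ − T₂)|.
T_syn = |7.125 · 111283 / (7.125 − 111283)| s ≈ 7.125 s = 7.125 seconds.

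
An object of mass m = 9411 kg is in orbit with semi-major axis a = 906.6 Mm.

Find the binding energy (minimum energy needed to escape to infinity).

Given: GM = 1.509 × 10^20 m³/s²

Convert to SI: a = 906.6 Mm = 9.066e+08 m.
Total orbital energy is E = −GMm/(2a); binding energy is E_bind = −E = GMm/(2a).
E_bind = 1.509e+20 · 9411 / (2 · 9.066e+08) J ≈ 7.832e+14 J = 783.2 TJ.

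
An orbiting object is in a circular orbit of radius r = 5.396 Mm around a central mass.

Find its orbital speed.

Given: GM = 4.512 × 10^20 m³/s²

Convert to SI: r = 5.396 Mm = 5.396e+06 m.
For a circular orbit, gravity supplies the centripetal force, so v = √(GM / r).
v = √(4.512e+20 / 5.396e+06) m/s ≈ 9.144e+06 m/s = 9144 km/s.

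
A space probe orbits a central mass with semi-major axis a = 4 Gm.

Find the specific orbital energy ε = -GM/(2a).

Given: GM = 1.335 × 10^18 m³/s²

Convert to SI: a = 4 Gm = 4e+09 m.
ε = −GM / (2a).
ε = −1.335e+18 / (2 · 4e+09) J/kg ≈ -1.669e+08 J/kg = -166.9 MJ/kg.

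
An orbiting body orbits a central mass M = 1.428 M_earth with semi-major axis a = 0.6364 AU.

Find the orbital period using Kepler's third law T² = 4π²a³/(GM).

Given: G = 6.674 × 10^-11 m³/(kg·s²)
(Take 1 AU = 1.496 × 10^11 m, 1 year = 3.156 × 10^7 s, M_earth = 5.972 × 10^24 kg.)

Convert to SI: a = 0.6364 AU = 9.52054e+10 m; M = 1.428 M_earth = 8.52802e+24 kg.
GM = G · M = 6.674e-11 · 8.52802e+24 = 5.6916e+14 m³/s².
Kepler's third law: T = 2π √(a³ / GM).
Substituting a = 9.52054e+10 m and GM = 5.6916e+14 m³/s²:
T = 2π √((9.52054e+10)³ / 5.6916e+14) s
T ≈ 7.737e+09 s = 245.1 years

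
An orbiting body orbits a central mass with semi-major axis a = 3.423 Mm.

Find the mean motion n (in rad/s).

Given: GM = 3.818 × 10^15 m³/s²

Convert to SI: a = 3.423 Mm = 3.423e+06 m.
n = √(GM / a³).
n = √(3.818e+15 / (3.423e+06)³) rad/s ≈ 0.009757 rad/s.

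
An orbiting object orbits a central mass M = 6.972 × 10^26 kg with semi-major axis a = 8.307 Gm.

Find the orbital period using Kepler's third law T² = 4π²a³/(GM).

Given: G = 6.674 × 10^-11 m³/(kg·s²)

Convert to SI: a = 8.307 Gm = 8.307e+09 m.
GM = G · M = 6.674e-11 · 6.972e+26 = 4.65311e+16 m³/s².
Kepler's third law: T = 2π √(a³ / GM).
Substituting a = 8.307e+09 m and GM = 4.65311e+16 m³/s²:
T = 2π √((8.307e+09)³ / 4.65311e+16) s
T ≈ 2.205e+07 s = 255.2 days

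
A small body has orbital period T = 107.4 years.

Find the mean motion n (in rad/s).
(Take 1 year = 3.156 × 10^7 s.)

Convert to SI: T = 107.4 years = 3.38954e+09 s.
n = 2π / T.
n = 2π / 3.38954e+09 s ≈ 1.854e-09 rad/s.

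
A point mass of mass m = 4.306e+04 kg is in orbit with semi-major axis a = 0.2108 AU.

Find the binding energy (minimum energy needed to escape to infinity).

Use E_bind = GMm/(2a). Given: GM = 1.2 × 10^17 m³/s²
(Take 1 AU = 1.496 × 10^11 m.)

Convert to SI: a = 0.2108 AU = 3.15357e+10 m.
Total orbital energy is E = −GMm/(2a); binding energy is E_bind = −E = GMm/(2a).
E_bind = 1.2e+17 · 4.306e+04 / (2 · 3.15357e+10) J ≈ 8.193e+10 J = 81.93 GJ.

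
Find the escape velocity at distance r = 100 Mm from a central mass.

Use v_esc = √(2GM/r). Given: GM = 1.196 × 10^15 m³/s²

Convert to SI: r = 100 Mm = 1e+08 m.
Escape velocity comes from setting total energy to zero: ½v² − GM/r = 0 ⇒ v_esc = √(2GM / r).
v_esc = √(2 · 1.196e+15 / 1e+08) m/s ≈ 4891 m/s = 4.891 km/s.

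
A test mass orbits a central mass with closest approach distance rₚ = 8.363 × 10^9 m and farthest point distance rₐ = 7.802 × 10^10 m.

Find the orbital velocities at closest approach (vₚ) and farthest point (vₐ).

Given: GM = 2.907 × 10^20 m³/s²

Use the vis-viva equation v² = GM(2/r − 1/a) with a = (rₚ + rₐ)/2 = (8.363e+09 + 7.802e+10)/2 = 4.31915e+10 m.
vₚ = √(GM · (2/rₚ − 1/a)) = √(2.907e+20 · (2/8.363e+09 − 1/4.31915e+10)) m/s ≈ 2.506e+05 m/s = 250.6 km/s.
vₐ = √(GM · (2/rₐ − 1/a)) = √(2.907e+20 · (2/7.802e+10 − 1/4.31915e+10)) m/s ≈ 2.686e+04 m/s = 26.86 km/s.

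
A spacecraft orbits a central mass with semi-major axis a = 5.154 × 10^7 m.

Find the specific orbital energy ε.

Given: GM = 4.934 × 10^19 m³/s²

ε = −GM / (2a).
ε = −4.934e+19 / (2 · 5.154e+07) J/kg ≈ -4.787e+11 J/kg = -478.7 GJ/kg.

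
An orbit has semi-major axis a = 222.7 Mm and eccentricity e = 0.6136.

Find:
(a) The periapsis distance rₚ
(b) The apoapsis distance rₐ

Convert to SI: a = 222.7 Mm = 2.227e+08 m.
(a) rₚ = a(1 − e) = 2.227e+08 · (1 − 0.6136) = 2.227e+08 · 0.3864 ≈ 8.605e+07 m = 86.05 Mm.
(b) rₐ = a(1 + e) = 2.227e+08 · (1 + 0.6136) = 2.227e+08 · 1.6136 ≈ 3.593e+08 m = 359.3 Mm.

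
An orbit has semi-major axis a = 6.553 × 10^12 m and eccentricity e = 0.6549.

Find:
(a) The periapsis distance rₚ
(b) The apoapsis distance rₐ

(a) rₚ = a(1 − e) = 6.553e+12 · (1 − 0.6549) = 6.553e+12 · 0.3451 ≈ 2.261e+12 m = 2.261 × 10^12 m.
(b) rₐ = a(1 + e) = 6.553e+12 · (1 + 0.6549) = 6.553e+12 · 1.6549 ≈ 1.084e+13 m = 1.084 × 10^13 m.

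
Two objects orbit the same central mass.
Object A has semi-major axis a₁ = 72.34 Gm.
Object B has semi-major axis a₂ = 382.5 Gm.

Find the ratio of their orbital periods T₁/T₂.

Convert to SI: a₁ = 72.34 Gm = 7.234e+10 m; a₂ = 382.5 Gm = 3.825e+11 m.
From Kepler's third law, (T₁/T₂)² = (a₁/a₂)³, so T₁/T₂ = (a₁/a₂)^(3/2).
a₁/a₂ = 7.234e+10 / 3.825e+11 = 0.189124.
T₁/T₂ = (0.189124)^(3/2) ≈ 0.08225.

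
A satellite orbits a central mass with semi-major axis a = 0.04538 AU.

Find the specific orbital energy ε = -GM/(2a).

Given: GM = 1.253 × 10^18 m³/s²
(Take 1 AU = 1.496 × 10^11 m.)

Convert to SI: a = 0.04538 AU = 6.78885e+09 m.
ε = −GM / (2a).
ε = −1.253e+18 / (2 · 6.78885e+09) J/kg ≈ -9.228e+07 J/kg = -92.28 MJ/kg.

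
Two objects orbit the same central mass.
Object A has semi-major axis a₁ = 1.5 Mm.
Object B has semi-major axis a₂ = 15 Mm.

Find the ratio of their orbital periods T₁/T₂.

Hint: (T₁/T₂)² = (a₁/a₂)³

Convert to SI: a₁ = 1.5 Mm = 1.5e+06 m; a₂ = 15 Mm = 1.5e+07 m.
From Kepler's third law, (T₁/T₂)² = (a₁/a₂)³, so T₁/T₂ = (a₁/a₂)^(3/2).
a₁/a₂ = 1.5e+06 / 1.5e+07 = 0.1.
T₁/T₂ = (0.1)^(3/2) ≈ 0.03162.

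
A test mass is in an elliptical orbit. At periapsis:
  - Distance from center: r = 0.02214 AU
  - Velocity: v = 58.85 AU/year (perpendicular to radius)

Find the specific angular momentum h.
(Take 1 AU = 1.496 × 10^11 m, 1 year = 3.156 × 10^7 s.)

Convert to SI: r = 0.02214 AU = 3.31214e+09 m; v = 58.85 AU/year = 278959 m/s.
With v perpendicular to r, h = r · v.
h = 3.31214e+09 · 278959 m²/s ≈ 9.24e+14 m²/s.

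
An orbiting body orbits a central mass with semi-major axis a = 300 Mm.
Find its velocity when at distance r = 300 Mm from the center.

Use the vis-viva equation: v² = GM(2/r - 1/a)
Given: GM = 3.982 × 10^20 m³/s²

Convert to SI: a = 300 Mm = 3e+08 m; r = 300 Mm = 3e+08 m.
Vis-viva: v = √(GM · (2/r − 1/a)).
2/r − 1/a = 2/3e+08 − 1/3e+08 = 3.33333e-09 m⁻¹.
v = √(3.982e+20 · 3.33333e-09) m/s ≈ 1.152e+06 m/s = 1152 km/s.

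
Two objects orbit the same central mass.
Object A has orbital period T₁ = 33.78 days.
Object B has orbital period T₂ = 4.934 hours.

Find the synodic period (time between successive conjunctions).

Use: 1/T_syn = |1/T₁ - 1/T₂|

Convert to SI: T₁ = 33.78 days = 2.91859e+06 s; T₂ = 4.934 hours = 17762.4 s.
T_syn = |T₁ · T₂ / (T₁ − T₂)|.
T_syn = |2.91859e+06 · 17762.4 / (2.91859e+06 − 17762.4)| s ≈ 1.787e+04 s = 4.964 hours.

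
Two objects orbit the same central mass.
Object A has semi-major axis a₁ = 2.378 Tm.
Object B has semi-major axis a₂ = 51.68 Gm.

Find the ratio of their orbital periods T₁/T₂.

Convert to SI: a₁ = 2.378 Tm = 2.378e+12 m; a₂ = 51.68 Gm = 5.168e+10 m.
From Kepler's third law, (T₁/T₂)² = (a₁/a₂)³, so T₁/T₂ = (a₁/a₂)^(3/2).
a₁/a₂ = 2.378e+12 / 5.168e+10 = 46.0139.
T₁/T₂ = (46.0139)^(3/2) ≈ 312.1.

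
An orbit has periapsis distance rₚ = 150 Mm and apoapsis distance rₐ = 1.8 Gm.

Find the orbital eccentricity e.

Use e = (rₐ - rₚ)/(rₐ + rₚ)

Convert to SI: rₚ = 150 Mm = 1.5e+08 m; rₐ = 1.8 Gm = 1.8e+09 m.
e = (rₐ − rₚ) / (rₐ + rₚ).
e = (1.8e+09 − 1.5e+08) / (1.8e+09 + 1.5e+08) = 1.65e+09 / 1.95e+09 ≈ 0.8462.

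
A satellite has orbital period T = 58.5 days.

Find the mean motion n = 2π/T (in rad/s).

Convert to SI: T = 58.5 days = 5.0544e+06 s.
n = 2π / T.
n = 2π / 5.0544e+06 s ≈ 1.243e-06 rad/s.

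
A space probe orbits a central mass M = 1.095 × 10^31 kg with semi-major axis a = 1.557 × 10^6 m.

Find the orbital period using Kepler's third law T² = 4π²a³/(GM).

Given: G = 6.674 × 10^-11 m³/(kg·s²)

GM = G · M = 6.674e-11 · 1.095e+31 = 7.30803e+20 m³/s².
Kepler's third law: T = 2π √(a³ / GM).
Substituting a = 1.557e+06 m and GM = 7.30803e+20 m³/s²:
T = 2π √((1.557e+06)³ / 7.30803e+20) s
T ≈ 0.4516 s = 0.4516 seconds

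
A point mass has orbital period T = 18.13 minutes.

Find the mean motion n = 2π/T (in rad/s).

Convert to SI: T = 18.13 minutes = 1087.8 s.
n = 2π / T.
n = 2π / 1087.8 s ≈ 0.005776 rad/s.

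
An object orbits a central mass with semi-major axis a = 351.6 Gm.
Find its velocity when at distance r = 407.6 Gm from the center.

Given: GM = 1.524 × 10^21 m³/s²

Convert to SI: a = 351.6 Gm = 3.516e+11 m; r = 407.6 Gm = 4.076e+11 m.
Vis-viva: v = √(GM · (2/r − 1/a)).
2/r − 1/a = 2/4.076e+11 − 1/3.516e+11 = 2.06263e-12 m⁻¹.
v = √(1.524e+21 · 2.06263e-12) m/s ≈ 5.607e+04 m/s = 56.07 km/s.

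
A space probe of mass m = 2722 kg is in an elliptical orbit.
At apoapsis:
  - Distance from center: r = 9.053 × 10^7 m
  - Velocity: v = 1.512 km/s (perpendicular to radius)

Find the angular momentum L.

Convert to SI: v = 1.512 km/s = 1512 m/s.
Since v is perpendicular to r, L = m · v · r.
L = 2722 · 1512 · 9.053e+07 kg·m²/s ≈ 3.726e+14 kg·m²/s.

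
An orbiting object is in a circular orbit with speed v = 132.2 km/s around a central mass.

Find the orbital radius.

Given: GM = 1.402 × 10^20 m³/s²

Convert to SI: v = 132.2 km/s = 132200 m/s.
For a circular orbit, v² = GM / r, so r = GM / v².
r = 1.402e+20 / (132200)² m ≈ 8.022e+09 m = 8.022 Gm.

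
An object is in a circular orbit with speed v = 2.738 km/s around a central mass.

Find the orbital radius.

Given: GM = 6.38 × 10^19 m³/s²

Convert to SI: v = 2.738 km/s = 2738 m/s.
For a circular orbit, v² = GM / r, so r = GM / v².
r = 6.38e+19 / (2738)² m ≈ 8.51e+12 m = 8.51 × 10^12 m.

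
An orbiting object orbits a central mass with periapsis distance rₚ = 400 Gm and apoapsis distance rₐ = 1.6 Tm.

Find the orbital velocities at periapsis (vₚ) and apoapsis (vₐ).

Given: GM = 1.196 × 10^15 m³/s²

Convert to SI: rₚ = 400 Gm = 4e+11 m; rₐ = 1.6 Tm = 1.6e+12 m.
Use the vis-viva equation v² = GM(2/r − 1/a) with a = (rₚ + rₐ)/2 = (4e+11 + 1.6e+12)/2 = 1e+12 m.
vₚ = √(GM · (2/rₚ − 1/a)) = √(1.196e+15 · (2/4e+11 − 1/1e+12)) m/s ≈ 69.17 m/s = 69.17 m/s.
vₐ = √(GM · (2/rₐ − 1/a)) = √(1.196e+15 · (2/1.6e+12 − 1/1e+12)) m/s ≈ 17.29 m/s = 17.29 m/s.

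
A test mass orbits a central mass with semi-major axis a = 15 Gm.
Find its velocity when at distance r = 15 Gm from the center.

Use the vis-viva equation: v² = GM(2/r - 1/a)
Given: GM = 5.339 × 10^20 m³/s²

Convert to SI: a = 15 Gm = 1.5e+10 m; r = 15 Gm = 1.5e+10 m.
Vis-viva: v = √(GM · (2/r − 1/a)).
2/r − 1/a = 2/1.5e+10 − 1/1.5e+10 = 6.66667e-11 m⁻¹.
v = √(5.339e+20 · 6.66667e-11) m/s ≈ 1.887e+05 m/s = 188.7 km/s.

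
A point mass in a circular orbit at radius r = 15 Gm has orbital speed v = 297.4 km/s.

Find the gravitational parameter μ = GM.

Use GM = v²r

Convert to SI: r = 15 Gm = 1.5e+10 m; v = 297.4 km/s = 297400 m/s.
For a circular orbit v² = GM/r, so GM = v² · r.
GM = (297400)² · 1.5e+10 m³/s² ≈ 1.327e+21 m³/s² = 1.327 × 10^21 m³/s².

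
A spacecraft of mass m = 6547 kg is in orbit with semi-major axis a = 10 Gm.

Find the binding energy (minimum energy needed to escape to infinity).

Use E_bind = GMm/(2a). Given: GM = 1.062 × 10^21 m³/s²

Convert to SI: a = 10 Gm = 1e+10 m.
Total orbital energy is E = −GMm/(2a); binding energy is E_bind = −E = GMm/(2a).
E_bind = 1.062e+21 · 6547 / (2 · 1e+10) J ≈ 3.476e+14 J = 347.6 TJ.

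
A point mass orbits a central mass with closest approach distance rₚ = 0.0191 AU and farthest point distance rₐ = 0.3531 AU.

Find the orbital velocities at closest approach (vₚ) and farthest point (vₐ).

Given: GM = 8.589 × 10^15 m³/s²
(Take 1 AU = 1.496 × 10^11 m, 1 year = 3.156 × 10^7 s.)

Convert to SI: rₚ = 0.0191 AU = 2.85736e+09 m; rₐ = 0.3531 AU = 5.28238e+10 m.
Use the vis-viva equation v² = GM(2/r − 1/a) with a = (rₚ + rₐ)/2 = (2.85736e+09 + 5.28238e+10)/2 = 2.78406e+10 m.
vₚ = √(GM · (2/rₚ − 1/a)) = √(8.589e+15 · (2/2.85736e+09 − 1/2.78406e+10)) m/s ≈ 2388 m/s = 0.5038 AU/year.
vₐ = √(GM · (2/rₐ − 1/a)) = √(8.589e+15 · (2/5.28238e+10 − 1/2.78406e+10)) m/s ≈ 129.2 m/s = 0.02725 AU/year.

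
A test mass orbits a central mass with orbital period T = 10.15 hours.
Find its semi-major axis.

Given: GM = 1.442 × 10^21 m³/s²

Convert to SI: T = 10.15 hours = 36540 s.
Invert Kepler's third law: a = (GM · T² / (4π²))^(1/3).
Substituting T = 36540 s and GM = 1.442e+21 m³/s²:
a = (1.442e+21 · (36540)² / (4π²))^(1/3) m
a ≈ 3.654e+09 m = 3.654 Gm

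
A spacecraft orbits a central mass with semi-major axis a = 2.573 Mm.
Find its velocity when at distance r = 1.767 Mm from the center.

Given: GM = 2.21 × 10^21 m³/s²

Convert to SI: a = 2.573 Mm = 2.573e+06 m; r = 1.767 Mm = 1.767e+06 m.
Vis-viva: v = √(GM · (2/r − 1/a)).
2/r − 1/a = 2/1.767e+06 − 1/2.573e+06 = 7.43211e-07 m⁻¹.
v = √(2.21e+21 · 7.43211e-07) m/s ≈ 4.053e+07 m/s = 4.053e+04 km/s.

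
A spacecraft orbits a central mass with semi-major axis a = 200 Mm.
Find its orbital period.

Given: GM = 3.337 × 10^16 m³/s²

Convert to SI: a = 200 Mm = 2e+08 m.
Kepler's third law: T = 2π √(a³ / GM).
Substituting a = 2e+08 m and GM = 3.337e+16 m³/s²:
T = 2π √((2e+08)³ / 3.337e+16) s
T ≈ 9.729e+04 s = 1.126 days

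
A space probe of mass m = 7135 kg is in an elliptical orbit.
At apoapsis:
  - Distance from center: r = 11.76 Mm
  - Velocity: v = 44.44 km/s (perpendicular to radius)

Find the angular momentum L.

Convert to SI: r = 11.76 Mm = 1.176e+07 m; v = 44.44 km/s = 44440 m/s.
Since v is perpendicular to r, L = m · v · r.
L = 7135 · 44440 · 1.176e+07 kg·m²/s ≈ 3.729e+15 kg·m²/s.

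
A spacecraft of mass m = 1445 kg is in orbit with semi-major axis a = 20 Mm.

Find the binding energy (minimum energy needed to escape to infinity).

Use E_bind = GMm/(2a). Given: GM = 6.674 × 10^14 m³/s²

Convert to SI: a = 20 Mm = 2e+07 m.
Total orbital energy is E = −GMm/(2a); binding energy is E_bind = −E = GMm/(2a).
E_bind = 6.674e+14 · 1445 / (2 · 2e+07) J ≈ 2.411e+10 J = 24.11 GJ.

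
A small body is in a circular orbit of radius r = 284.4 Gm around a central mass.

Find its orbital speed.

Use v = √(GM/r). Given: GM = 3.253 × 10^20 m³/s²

Convert to SI: r = 284.4 Gm = 2.844e+11 m.
For a circular orbit, gravity supplies the centripetal force, so v = √(GM / r).
v = √(3.253e+20 / 2.844e+11) m/s ≈ 3.382e+04 m/s = 33.82 km/s.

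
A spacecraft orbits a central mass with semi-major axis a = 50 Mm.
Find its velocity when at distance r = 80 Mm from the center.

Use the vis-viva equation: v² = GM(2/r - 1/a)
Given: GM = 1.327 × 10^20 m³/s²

Convert to SI: a = 50 Mm = 5e+07 m; r = 80 Mm = 8e+07 m.
Vis-viva: v = √(GM · (2/r − 1/a)).
2/r − 1/a = 2/8e+07 − 1/5e+07 = 5e-09 m⁻¹.
v = √(1.327e+20 · 5e-09) m/s ≈ 8.146e+05 m/s = 814.6 km/s.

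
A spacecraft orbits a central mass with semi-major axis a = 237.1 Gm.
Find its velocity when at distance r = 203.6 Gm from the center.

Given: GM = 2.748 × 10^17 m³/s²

Convert to SI: a = 237.1 Gm = 2.371e+11 m; r = 203.6 Gm = 2.036e+11 m.
Vis-viva: v = √(GM · (2/r − 1/a)).
2/r − 1/a = 2/2.036e+11 − 1/2.371e+11 = 5.60555e-12 m⁻¹.
v = √(2.748e+17 · 5.60555e-12) m/s ≈ 1241 m/s = 1.241 km/s.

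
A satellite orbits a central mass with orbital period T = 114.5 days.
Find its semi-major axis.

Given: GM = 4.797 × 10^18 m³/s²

Convert to SI: T = 114.5 days = 9.8928e+06 s.
Invert Kepler's third law: a = (GM · T² / (4π²))^(1/3).
Substituting T = 9.8928e+06 s and GM = 4.797e+18 m³/s²:
a = (4.797e+18 · (9.8928e+06)² / (4π²))^(1/3) m
a ≈ 2.283e+10 m = 2.283 × 10^10 m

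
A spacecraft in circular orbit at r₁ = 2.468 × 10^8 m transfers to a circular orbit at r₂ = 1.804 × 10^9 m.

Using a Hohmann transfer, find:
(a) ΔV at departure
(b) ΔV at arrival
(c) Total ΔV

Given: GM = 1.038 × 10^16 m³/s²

Transfer semi-major axis: a_t = (r₁ + r₂)/2 = (2.468e+08 + 1.804e+09)/2 = 1.0254e+09 m.
Circular speeds: v₁ = √(GM/r₁) = 6485.24 m/s, v₂ = √(GM/r₂) = 2398.72 m/s.
Transfer speeds (vis-viva v² = GM(2/r − 1/a_t)): v₁ᵗ = 8601.97 m/s, v₂ᵗ = 1176.81 m/s.
(a) ΔV₁ = |v₁ᵗ − v₁| ≈ 2117 m/s = 2.117 km/s.
(b) ΔV₂ = |v₂ − v₂ᵗ| ≈ 1222 m/s = 1.222 km/s.
(c) ΔV_total = ΔV₁ + ΔV₂ ≈ 3339 m/s = 3.339 km/s.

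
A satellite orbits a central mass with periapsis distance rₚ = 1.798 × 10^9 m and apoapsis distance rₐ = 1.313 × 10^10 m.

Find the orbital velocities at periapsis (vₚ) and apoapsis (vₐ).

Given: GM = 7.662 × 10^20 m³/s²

Use the vis-viva equation v² = GM(2/r − 1/a) with a = (rₚ + rₐ)/2 = (1.798e+09 + 1.313e+10)/2 = 7.464e+09 m.
vₚ = √(GM · (2/rₚ − 1/a)) = √(7.662e+20 · (2/1.798e+09 − 1/7.464e+09)) m/s ≈ 8.658e+05 m/s = 865.8 km/s.
vₐ = √(GM · (2/rₐ − 1/a)) = √(7.662e+20 · (2/1.313e+10 − 1/7.464e+09)) m/s ≈ 1.186e+05 m/s = 118.6 km/s.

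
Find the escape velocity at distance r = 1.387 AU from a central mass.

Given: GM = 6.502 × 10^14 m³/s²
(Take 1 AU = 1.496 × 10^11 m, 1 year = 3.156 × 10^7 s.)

Convert to SI: r = 1.387 AU = 2.07495e+11 m.
Escape velocity comes from setting total energy to zero: ½v² − GM/r = 0 ⇒ v_esc = √(2GM / r).
v_esc = √(2 · 6.502e+14 / 2.07495e+11) m/s ≈ 79.17 m/s = 0.0167 AU/year.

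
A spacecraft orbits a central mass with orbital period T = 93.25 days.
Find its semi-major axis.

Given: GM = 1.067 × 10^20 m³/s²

Convert to SI: T = 93.25 days = 8.0568e+06 s.
Invert Kepler's third law: a = (GM · T² / (4π²))^(1/3).
Substituting T = 8.0568e+06 s and GM = 1.067e+20 m³/s²:
a = (1.067e+20 · (8.0568e+06)² / (4π²))^(1/3) m
a ≈ 5.598e+10 m = 5.598 × 10^10 m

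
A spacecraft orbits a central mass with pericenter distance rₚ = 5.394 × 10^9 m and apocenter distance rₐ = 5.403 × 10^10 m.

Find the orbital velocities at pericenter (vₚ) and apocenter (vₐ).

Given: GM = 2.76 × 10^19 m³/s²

Use the vis-viva equation v² = GM(2/r − 1/a) with a = (rₚ + rₐ)/2 = (5.394e+09 + 5.403e+10)/2 = 2.9712e+10 m.
vₚ = √(GM · (2/rₚ − 1/a)) = √(2.76e+19 · (2/5.394e+09 − 1/2.9712e+10)) m/s ≈ 9.646e+04 m/s = 96.46 km/s.
vₐ = √(GM · (2/rₐ − 1/a)) = √(2.76e+19 · (2/5.403e+10 − 1/2.9712e+10)) m/s ≈ 9630 m/s = 9.63 km/s.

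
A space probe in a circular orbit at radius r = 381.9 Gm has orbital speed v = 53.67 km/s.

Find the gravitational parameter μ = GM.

Convert to SI: r = 381.9 Gm = 3.819e+11 m; v = 53.67 km/s = 53670 m/s.
For a circular orbit v² = GM/r, so GM = v² · r.
GM = (53670)² · 3.819e+11 m³/s² ≈ 1.1e+21 m³/s² = 1.1 × 10^21 m³/s².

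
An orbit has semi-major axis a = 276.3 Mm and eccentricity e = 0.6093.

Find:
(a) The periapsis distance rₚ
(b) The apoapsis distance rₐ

Convert to SI: a = 276.3 Mm = 2.763e+08 m.
(a) rₚ = a(1 − e) = 2.763e+08 · (1 − 0.6093) = 2.763e+08 · 0.3907 ≈ 1.08e+08 m = 108 Mm.
(b) rₐ = a(1 + e) = 2.763e+08 · (1 + 0.6093) = 2.763e+08 · 1.6093 ≈ 4.446e+08 m = 444.6 Mm.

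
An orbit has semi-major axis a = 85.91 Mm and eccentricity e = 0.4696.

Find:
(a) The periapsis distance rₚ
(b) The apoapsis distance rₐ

Convert to SI: a = 85.91 Mm = 8.591e+07 m.
(a) rₚ = a(1 − e) = 8.591e+07 · (1 − 0.4696) = 8.591e+07 · 0.5304 ≈ 4.557e+07 m = 45.57 Mm.
(b) rₐ = a(1 + e) = 8.591e+07 · (1 + 0.4696) = 8.591e+07 · 1.4696 ≈ 1.263e+08 m = 126.3 Mm.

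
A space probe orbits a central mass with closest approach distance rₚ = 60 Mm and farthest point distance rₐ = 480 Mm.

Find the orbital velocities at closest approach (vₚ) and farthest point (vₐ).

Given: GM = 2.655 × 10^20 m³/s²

Convert to SI: rₚ = 60 Mm = 6e+07 m; rₐ = 480 Mm = 4.8e+08 m.
Use the vis-viva equation v² = GM(2/r − 1/a) with a = (rₚ + rₐ)/2 = (6e+07 + 4.8e+08)/2 = 2.7e+08 m.
vₚ = √(GM · (2/rₚ − 1/a)) = √(2.655e+20 · (2/6e+07 − 1/2.7e+08)) m/s ≈ 2.805e+06 m/s = 2805 km/s.
vₐ = √(GM · (2/rₐ − 1/a)) = √(2.655e+20 · (2/4.8e+08 − 1/2.7e+08)) m/s ≈ 3.506e+05 m/s = 350.6 km/s.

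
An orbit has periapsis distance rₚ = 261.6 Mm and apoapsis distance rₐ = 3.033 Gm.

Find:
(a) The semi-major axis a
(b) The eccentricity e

Convert to SI: rₚ = 261.6 Mm = 2.616e+08 m; rₐ = 3.033 Gm = 3.033e+09 m.
(a) a = (rₚ + rₐ) / 2 = (2.616e+08 + 3.033e+09) / 2 ≈ 1.647e+09 m = 1.647 Gm.
(b) e = (rₐ − rₚ) / (rₐ + rₚ) = (3.033e+09 − 2.616e+08) / (3.033e+09 + 2.616e+08) ≈ 0.8412.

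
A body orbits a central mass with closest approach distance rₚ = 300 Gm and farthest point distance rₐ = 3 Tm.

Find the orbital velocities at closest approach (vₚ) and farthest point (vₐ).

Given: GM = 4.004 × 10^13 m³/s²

Convert to SI: rₚ = 300 Gm = 3e+11 m; rₐ = 3 Tm = 3e+12 m.
Use the vis-viva equation v² = GM(2/r − 1/a) with a = (rₚ + rₐ)/2 = (3e+11 + 3e+12)/2 = 1.65e+12 m.
vₚ = √(GM · (2/rₚ − 1/a)) = √(4.004e+13 · (2/3e+11 − 1/1.65e+12)) m/s ≈ 15.58 m/s = 15.58 m/s.
vₐ = √(GM · (2/rₐ − 1/a)) = √(4.004e+13 · (2/3e+12 − 1/1.65e+12)) m/s ≈ 1.558 m/s = 1.558 m/s.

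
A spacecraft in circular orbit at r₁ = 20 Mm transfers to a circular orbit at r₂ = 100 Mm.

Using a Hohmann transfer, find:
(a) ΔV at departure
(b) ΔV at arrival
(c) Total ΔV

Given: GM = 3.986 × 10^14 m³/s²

Convert to SI: r₁ = 20 Mm = 2e+07 m; r₂ = 100 Mm = 1e+08 m.
Transfer semi-major axis: a_t = (r₁ + r₂)/2 = (2e+07 + 1e+08)/2 = 6e+07 m.
Circular speeds: v₁ = √(GM/r₁) = 4464.3 m/s, v₂ = √(GM/r₂) = 1996.5 m/s.
Transfer speeds (vis-viva v² = GM(2/r − 1/a_t)): v₁ᵗ = 5763.39 m/s, v₂ᵗ = 1152.68 m/s.
(a) ΔV₁ = |v₁ᵗ − v₁| ≈ 1299 m/s = 1.299 km/s.
(b) ΔV₂ = |v₂ − v₂ᵗ| ≈ 843.8 m/s = 843.8 m/s.
(c) ΔV_total = ΔV₁ + ΔV₂ ≈ 2143 m/s = 2.143 km/s.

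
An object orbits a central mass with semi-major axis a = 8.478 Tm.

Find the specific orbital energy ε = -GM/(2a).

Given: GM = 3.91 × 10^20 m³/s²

Convert to SI: a = 8.478 Tm = 8.478e+12 m.
ε = −GM / (2a).
ε = −3.91e+20 / (2 · 8.478e+12) J/kg ≈ -2.306e+07 J/kg = -23.06 MJ/kg.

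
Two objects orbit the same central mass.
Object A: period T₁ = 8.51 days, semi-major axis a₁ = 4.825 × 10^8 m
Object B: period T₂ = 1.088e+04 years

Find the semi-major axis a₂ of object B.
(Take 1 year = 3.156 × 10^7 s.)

Convert to SI: T₁ = 8.51 days = 735264 s; T₂ = 1.088e+04 years = 3.43373e+11 s.
Kepler's third law: (T₁/T₂)² = (a₁/a₂)³ ⇒ a₂ = a₁ · (T₂/T₁)^(2/3).
T₂/T₁ = 3.43373e+11 / 735264 = 467006.
a₂ = 4.825e+08 · (467006)^(2/3) m ≈ 2.904e+12 m = 2.904 × 10^12 m.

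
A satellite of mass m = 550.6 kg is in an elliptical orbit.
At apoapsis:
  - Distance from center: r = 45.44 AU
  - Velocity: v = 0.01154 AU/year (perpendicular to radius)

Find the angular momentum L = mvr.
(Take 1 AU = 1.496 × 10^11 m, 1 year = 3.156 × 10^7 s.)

Convert to SI: r = 45.44 AU = 6.79782e+12 m; v = 0.01154 AU/year = 54.7016 m/s.
Since v is perpendicular to r, L = m · v · r.
L = 550.6 · 54.7016 · 6.79782e+12 kg·m²/s ≈ 2.047e+17 kg·m²/s.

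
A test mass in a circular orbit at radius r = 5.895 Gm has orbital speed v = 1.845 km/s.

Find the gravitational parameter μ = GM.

Convert to SI: r = 5.895 Gm = 5.895e+09 m; v = 1.845 km/s = 1845 m/s.
For a circular orbit v² = GM/r, so GM = v² · r.
GM = (1845)² · 5.895e+09 m³/s² ≈ 2.007e+16 m³/s² = 2.007 × 10^16 m³/s².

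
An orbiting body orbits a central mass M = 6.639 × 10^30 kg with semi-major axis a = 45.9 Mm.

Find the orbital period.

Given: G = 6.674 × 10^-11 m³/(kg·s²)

Convert to SI: a = 45.9 Mm = 4.59e+07 m.
GM = G · M = 6.674e-11 · 6.639e+30 = 4.43087e+20 m³/s².
Kepler's third law: T = 2π √(a³ / GM).
Substituting a = 4.59e+07 m and GM = 4.43087e+20 m³/s²:
T = 2π √((4.59e+07)³ / 4.43087e+20) s
T ≈ 92.82 s = 1.547 minutes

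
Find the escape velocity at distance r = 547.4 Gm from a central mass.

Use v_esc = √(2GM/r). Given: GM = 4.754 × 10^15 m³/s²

Convert to SI: r = 547.4 Gm = 5.474e+11 m.
Escape velocity comes from setting total energy to zero: ½v² − GM/r = 0 ⇒ v_esc = √(2GM / r).
v_esc = √(2 · 4.754e+15 / 5.474e+11) m/s ≈ 131.8 m/s = 131.8 m/s.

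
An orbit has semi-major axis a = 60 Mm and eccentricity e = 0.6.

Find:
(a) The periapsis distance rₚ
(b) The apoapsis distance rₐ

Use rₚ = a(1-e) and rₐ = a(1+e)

Convert to SI: a = 60 Mm = 6e+07 m.
(a) rₚ = a(1 − e) = 6e+07 · (1 − 0.6) = 6e+07 · 0.4 ≈ 2.4e+07 m = 24 Mm.
(b) rₐ = a(1 + e) = 6e+07 · (1 + 0.6) = 6e+07 · 1.6 ≈ 9.6e+07 m = 96 Mm.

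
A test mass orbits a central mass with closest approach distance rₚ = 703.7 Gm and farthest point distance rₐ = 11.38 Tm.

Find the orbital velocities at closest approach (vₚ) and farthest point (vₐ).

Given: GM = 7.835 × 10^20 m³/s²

Convert to SI: rₚ = 703.7 Gm = 7.037e+11 m; rₐ = 11.38 Tm = 1.138e+13 m.
Use the vis-viva equation v² = GM(2/r − 1/a) with a = (rₚ + rₐ)/2 = (7.037e+11 + 1.138e+13)/2 = 6.04185e+12 m.
vₚ = √(GM · (2/rₚ − 1/a)) = √(7.835e+20 · (2/7.037e+11 − 1/6.04185e+12)) m/s ≈ 4.579e+04 m/s = 45.79 km/s.
vₐ = √(GM · (2/rₐ − 1/a)) = √(7.835e+20 · (2/1.138e+13 − 1/6.04185e+12)) m/s ≈ 2832 m/s = 2.832 km/s.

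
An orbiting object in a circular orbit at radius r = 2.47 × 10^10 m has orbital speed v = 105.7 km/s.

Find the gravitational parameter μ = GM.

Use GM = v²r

Convert to SI: v = 105.7 km/s = 105700 m/s.
For a circular orbit v² = GM/r, so GM = v² · r.
GM = (105700)² · 2.47e+10 m³/s² ≈ 2.76e+20 m³/s² = 2.76 × 10^20 m³/s².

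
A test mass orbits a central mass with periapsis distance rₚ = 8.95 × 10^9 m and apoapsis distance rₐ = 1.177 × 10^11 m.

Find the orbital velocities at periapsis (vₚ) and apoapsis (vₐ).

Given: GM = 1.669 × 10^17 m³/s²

Use the vis-viva equation v² = GM(2/r − 1/a) with a = (rₚ + rₐ)/2 = (8.95e+09 + 1.177e+11)/2 = 6.3325e+10 m.
vₚ = √(GM · (2/rₚ − 1/a)) = √(1.669e+17 · (2/8.95e+09 − 1/6.3325e+10)) m/s ≈ 5887 m/s = 5.887 km/s.
vₐ = √(GM · (2/rₐ − 1/a)) = √(1.669e+17 · (2/1.177e+11 − 1/6.3325e+10)) m/s ≈ 447.7 m/s = 447.7 m/s.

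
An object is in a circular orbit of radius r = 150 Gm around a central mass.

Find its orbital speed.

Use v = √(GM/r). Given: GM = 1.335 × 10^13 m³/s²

Convert to SI: r = 150 Gm = 1.5e+11 m.
For a circular orbit, gravity supplies the centripetal force, so v = √(GM / r).
v = √(1.335e+13 / 1.5e+11) m/s ≈ 9.434 m/s = 9.434 m/s.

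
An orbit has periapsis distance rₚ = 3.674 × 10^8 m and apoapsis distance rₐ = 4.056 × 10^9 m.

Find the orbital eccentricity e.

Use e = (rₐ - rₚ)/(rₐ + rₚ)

e = (rₐ − rₚ) / (rₐ + rₚ).
e = (4.056e+09 − 3.674e+08) / (4.056e+09 + 3.674e+08) = 3.6886e+09 / 4.4234e+09 ≈ 0.8339.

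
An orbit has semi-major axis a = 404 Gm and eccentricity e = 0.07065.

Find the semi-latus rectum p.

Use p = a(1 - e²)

Convert to SI: a = 404 Gm = 4.04e+11 m.
p = a (1 − e²).
p = 4.04e+11 · (1 − (0.07065)²) = 4.04e+11 · 0.995009 ≈ 4.02e+11 m = 402 Gm.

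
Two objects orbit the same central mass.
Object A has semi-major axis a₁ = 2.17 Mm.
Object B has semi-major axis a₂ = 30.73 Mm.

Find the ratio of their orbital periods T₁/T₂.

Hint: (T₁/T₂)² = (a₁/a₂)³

Convert to SI: a₁ = 2.17 Mm = 2.17e+06 m; a₂ = 30.73 Mm = 3.073e+07 m.
From Kepler's third law, (T₁/T₂)² = (a₁/a₂)³, so T₁/T₂ = (a₁/a₂)^(3/2).
a₁/a₂ = 2.17e+06 / 3.073e+07 = 0.070615.
T₁/T₂ = (0.070615)^(3/2) ≈ 0.01876.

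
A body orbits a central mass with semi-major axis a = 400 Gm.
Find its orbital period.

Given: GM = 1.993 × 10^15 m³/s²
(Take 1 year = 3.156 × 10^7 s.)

Convert to SI: a = 400 Gm = 4e+11 m.
Kepler's third law: T = 2π √(a³ / GM).
Substituting a = 4e+11 m and GM = 1.993e+15 m³/s²:
T = 2π √((4e+11)³ / 1.993e+15) s
T ≈ 3.561e+10 s = 1128 years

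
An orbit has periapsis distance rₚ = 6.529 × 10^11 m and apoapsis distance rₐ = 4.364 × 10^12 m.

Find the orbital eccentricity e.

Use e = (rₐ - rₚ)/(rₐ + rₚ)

e = (rₐ − rₚ) / (rₐ + rₚ).
e = (4.364e+12 − 6.529e+11) / (4.364e+12 + 6.529e+11) = 3.7111e+12 / 5.0169e+12 ≈ 0.7397.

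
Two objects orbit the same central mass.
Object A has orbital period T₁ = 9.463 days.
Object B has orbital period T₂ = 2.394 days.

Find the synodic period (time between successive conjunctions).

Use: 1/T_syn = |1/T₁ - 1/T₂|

Convert to SI: T₁ = 9.463 days = 817603 s; T₂ = 2.394 days = 206842 s.
T_syn = |T₁ · T₂ / (T₁ − T₂)|.
T_syn = |817603 · 206842 / (817603 − 206842)| s ≈ 2.769e+05 s = 3.205 days.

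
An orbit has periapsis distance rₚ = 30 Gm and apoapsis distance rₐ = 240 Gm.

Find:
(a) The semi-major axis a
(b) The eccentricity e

Convert to SI: rₚ = 30 Gm = 3e+10 m; rₐ = 240 Gm = 2.4e+11 m.
(a) a = (rₚ + rₐ) / 2 = (3e+10 + 2.4e+11) / 2 ≈ 1.35e+11 m = 135 Gm.
(b) e = (rₐ − rₚ) / (rₐ + rₚ) = (2.4e+11 − 3e+10) / (2.4e+11 + 3e+10) ≈ 0.7778.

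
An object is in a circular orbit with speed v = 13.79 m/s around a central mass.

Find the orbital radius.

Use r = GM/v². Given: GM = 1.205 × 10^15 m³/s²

For a circular orbit, v² = GM / r, so r = GM / v².
r = 1.205e+15 / (13.79)² m ≈ 6.337e+12 m = 6.337 × 10^12 m.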